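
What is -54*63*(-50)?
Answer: 170100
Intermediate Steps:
-54*63*(-50) = -3402*(-50) = 170100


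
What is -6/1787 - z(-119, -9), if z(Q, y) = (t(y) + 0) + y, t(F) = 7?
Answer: 3568/1787 ≈ 1.9966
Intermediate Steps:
z(Q, y) = 7 + y (z(Q, y) = (7 + 0) + y = 7 + y)
-6/1787 - z(-119, -9) = -6/1787 - (7 - 9) = -6*1/1787 - 1*(-2) = -6/1787 + 2 = 3568/1787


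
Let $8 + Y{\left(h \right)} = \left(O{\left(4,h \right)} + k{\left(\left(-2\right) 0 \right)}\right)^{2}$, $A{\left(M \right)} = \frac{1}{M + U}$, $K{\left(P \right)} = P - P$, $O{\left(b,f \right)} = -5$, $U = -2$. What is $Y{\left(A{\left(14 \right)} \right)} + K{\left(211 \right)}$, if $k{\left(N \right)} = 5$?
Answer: $-8$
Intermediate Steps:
$K{\left(P \right)} = 0$
$A{\left(M \right)} = \frac{1}{-2 + M}$ ($A{\left(M \right)} = \frac{1}{M - 2} = \frac{1}{-2 + M}$)
$Y{\left(h \right)} = -8$ ($Y{\left(h \right)} = -8 + \left(-5 + 5\right)^{2} = -8 + 0^{2} = -8 + 0 = -8$)
$Y{\left(A{\left(14 \right)} \right)} + K{\left(211 \right)} = -8 + 0 = -8$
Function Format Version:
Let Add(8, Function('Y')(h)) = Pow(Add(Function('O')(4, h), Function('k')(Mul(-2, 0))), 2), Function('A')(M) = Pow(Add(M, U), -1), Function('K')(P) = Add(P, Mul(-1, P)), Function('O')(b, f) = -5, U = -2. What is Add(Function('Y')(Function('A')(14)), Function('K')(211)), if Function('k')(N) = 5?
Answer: -8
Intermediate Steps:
Function('K')(P) = 0
Function('A')(M) = Pow(Add(-2, M), -1) (Function('A')(M) = Pow(Add(M, -2), -1) = Pow(Add(-2, M), -1))
Function('Y')(h) = -8 (Function('Y')(h) = Add(-8, Pow(Add(-5, 5), 2)) = Add(-8, Pow(0, 2)) = Add(-8, 0) = -8)
Add(Function('Y')(Function('A')(14)), Function('K')(211)) = Add(-8, 0) = -8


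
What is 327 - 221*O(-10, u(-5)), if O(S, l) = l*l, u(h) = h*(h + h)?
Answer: -552173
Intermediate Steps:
u(h) = 2*h² (u(h) = h*(2*h) = 2*h²)
O(S, l) = l²
327 - 221*O(-10, u(-5)) = 327 - 221*(2*(-5)²)² = 327 - 221*(2*25)² = 327 - 221*50² = 327 - 221*2500 = 327 - 552500 = -552173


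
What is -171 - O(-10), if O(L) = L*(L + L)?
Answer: -371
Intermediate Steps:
O(L) = 2*L**2 (O(L) = L*(2*L) = 2*L**2)
-171 - O(-10) = -171 - 2*(-10)**2 = -171 - 2*100 = -171 - 1*200 = -171 - 200 = -371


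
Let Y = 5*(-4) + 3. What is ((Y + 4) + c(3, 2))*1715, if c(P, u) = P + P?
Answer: -12005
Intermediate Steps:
Y = -17 (Y = -20 + 3 = -17)
c(P, u) = 2*P
((Y + 4) + c(3, 2))*1715 = ((-17 + 4) + 2*3)*1715 = (-13 + 6)*1715 = -7*1715 = -12005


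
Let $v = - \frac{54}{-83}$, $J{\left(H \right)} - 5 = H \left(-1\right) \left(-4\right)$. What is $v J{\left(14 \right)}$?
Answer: $\frac{3294}{83} \approx 39.687$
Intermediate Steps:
$J{\left(H \right)} = 5 + 4 H$ ($J{\left(H \right)} = 5 + H \left(-1\right) \left(-4\right) = 5 + - H \left(-4\right) = 5 + 4 H$)
$v = \frac{54}{83}$ ($v = \left(-54\right) \left(- \frac{1}{83}\right) = \frac{54}{83} \approx 0.6506$)
$v J{\left(14 \right)} = \frac{54 \left(5 + 4 \cdot 14\right)}{83} = \frac{54 \left(5 + 56\right)}{83} = \frac{54}{83} \cdot 61 = \frac{3294}{83}$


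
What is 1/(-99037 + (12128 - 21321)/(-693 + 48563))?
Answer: -47870/4740910383 ≈ -1.0097e-5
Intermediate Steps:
1/(-99037 + (12128 - 21321)/(-693 + 48563)) = 1/(-99037 - 9193/47870) = 1/(-4740910383/47870) = -47870/4740910383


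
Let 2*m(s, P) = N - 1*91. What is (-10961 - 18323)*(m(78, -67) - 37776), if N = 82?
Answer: 1106364162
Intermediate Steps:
m(s, P) = -9/2 (m(s, P) = (82 - 1*91)/2 = (82 - 91)/2 = (1/2)*(-9) = -9/2)
(-10961 - 18323)*(m(78, -67) - 37776) = (-10961 - 18323)*(-9/2 - 37776) = -29284*(-75561/2) = 1106364162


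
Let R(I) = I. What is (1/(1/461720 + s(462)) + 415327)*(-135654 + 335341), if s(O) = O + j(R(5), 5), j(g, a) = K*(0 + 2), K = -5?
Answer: 17308406393350402849/208697441 ≈ 8.2935e+10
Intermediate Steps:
j(g, a) = -10 (j(g, a) = -5*(0 + 2) = -5*2 = -10)
s(O) = -10 + O (s(O) = O - 10 = -10 + O)
(1/(1/461720 + s(462)) + 415327)*(-135654 + 335341) = (1/(1/461720 + (-10 + 462)) + 415327)*(-135654 + 335341) = (1/(1/461720 + 452) + 415327)*199687 = (1/(208697441/461720) + 415327)*199687 = (461720/208697441 + 415327)*199687 = (86677682539927/208697441)*199687 = 17308406393350402849/208697441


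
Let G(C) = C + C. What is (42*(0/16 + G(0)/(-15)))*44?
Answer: 0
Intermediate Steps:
G(C) = 2*C
(42*(0/16 + G(0)/(-15)))*44 = (42*(0/16 + (2*0)/(-15)))*44 = (42*(0*(1/16) + 0*(-1/15)))*44 = (42*(0 + 0))*44 = (42*0)*44 = 0*44 = 0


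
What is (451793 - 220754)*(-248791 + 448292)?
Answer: 46092511539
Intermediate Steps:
(451793 - 220754)*(-248791 + 448292) = 231039*199501 = 46092511539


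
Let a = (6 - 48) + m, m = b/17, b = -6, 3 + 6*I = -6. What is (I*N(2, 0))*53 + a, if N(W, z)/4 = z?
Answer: -720/17 ≈ -42.353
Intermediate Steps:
I = -3/2 (I = -½ + (⅙)*(-6) = -½ - 1 = -3/2 ≈ -1.5000)
N(W, z) = 4*z
m = -6/17 ≈ -0.35294
a = -720/17 (a = (6 - 48) - 6/17 = -42 - 6/17 = -720/17 ≈ -42.353)
(I*N(2, 0))*53 + a = -6*0*53 - 720/17 = -3/2*0*53 - 720/17 = 0*53 - 720/17 = 0 - 720/17 = -720/17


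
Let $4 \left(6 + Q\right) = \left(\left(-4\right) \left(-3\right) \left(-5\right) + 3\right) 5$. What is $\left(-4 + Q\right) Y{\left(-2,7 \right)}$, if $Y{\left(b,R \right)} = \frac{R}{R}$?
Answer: $- \frac{325}{4} \approx -81.25$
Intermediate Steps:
$Y{\left(b,R \right)} = 1$
$Q = - \frac{309}{4}$ ($Q = -6 + \frac{\left(\left(-4\right) \left(-3\right) \left(-5\right) + 3\right) 5}{4} = -6 + \frac{\left(12 \left(-5\right) + 3\right) 5}{4} = -6 + \frac{\left(-60 + 3\right) 5}{4} = -6 + \frac{\left(-57\right) 5}{4} = -6 + \frac{1}{4} \left(-285\right) = -6 - \frac{285}{4} = - \frac{309}{4} \approx -77.25$)
$\left(-4 + Q\right) Y{\left(-2,7 \right)} = \left(-4 - \frac{309}{4}\right) 1 = \left(- \frac{325}{4}\right) 1 = - \frac{325}{4}$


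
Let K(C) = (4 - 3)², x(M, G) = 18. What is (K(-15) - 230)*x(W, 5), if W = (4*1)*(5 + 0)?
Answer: -4122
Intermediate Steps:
W = 20 (W = 4*5 = 20)
K(C) = 1 (K(C) = 1² = 1)
(K(-15) - 230)*x(W, 5) = (1 - 230)*18 = -229*18 = -4122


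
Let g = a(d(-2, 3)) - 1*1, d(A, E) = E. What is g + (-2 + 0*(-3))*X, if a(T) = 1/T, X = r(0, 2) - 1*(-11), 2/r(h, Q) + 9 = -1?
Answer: -334/15 ≈ -22.267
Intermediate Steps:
r(h, Q) = -⅕ (r(h, Q) = 2/(-9 - 1) = 2/(-10) = 2*(-⅒) = -⅕)
X = 54/5 (X = -⅕ - 1*(-11) = -⅕ + 11 = 54/5 ≈ 10.800)
g = -⅔ (g = 1/3 - 1*1 = ⅓ - 1 = -⅔ ≈ -0.66667)
g + (-2 + 0*(-3))*X = -⅔ + (-2 + 0*(-3))*(54/5) = -⅔ + (-2 + 0)*(54/5) = -⅔ - 2*54/5 = -⅔ - 108/5 = -334/15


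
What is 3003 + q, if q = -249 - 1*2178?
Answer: 576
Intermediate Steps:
q = -2427 (q = -249 - 2178 = -2427)
3003 + q = 3003 - 2427 = 576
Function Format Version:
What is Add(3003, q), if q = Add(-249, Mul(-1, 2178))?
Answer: 576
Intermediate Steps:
q = -2427 (q = Add(-249, -2178) = -2427)
Add(3003, q) = Add(3003, -2427) = 576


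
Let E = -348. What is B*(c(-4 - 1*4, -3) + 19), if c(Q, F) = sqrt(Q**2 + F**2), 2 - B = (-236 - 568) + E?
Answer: 21926 + 1154*sqrt(73) ≈ 31786.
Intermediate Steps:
B = 1154 (B = 2 - ((-236 - 568) - 348) = 2 - (-804 - 348) = 2 - 1*(-1152) = 2 + 1152 = 1154)
c(Q, F) = sqrt(F**2 + Q**2)
B*(c(-4 - 1*4, -3) + 19) = 1154*(sqrt((-3)**2 + (-4 - 1*4)**2) + 19) = 1154*(sqrt(9 + (-4 - 4)**2) + 19) = 1154*(sqrt(9 + (-8)**2) + 19) = 1154*(sqrt(9 + 64) + 19) = 1154*(sqrt(73) + 19) = 1154*(19 + sqrt(73)) = 21926 + 1154*sqrt(73)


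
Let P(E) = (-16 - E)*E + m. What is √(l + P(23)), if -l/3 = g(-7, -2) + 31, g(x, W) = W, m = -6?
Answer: 3*I*√110 ≈ 31.464*I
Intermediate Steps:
P(E) = -6 + E*(-16 - E) (P(E) = (-16 - E)*E - 6 = E*(-16 - E) - 6 = -6 + E*(-16 - E))
l = -87 (l = -3*(-2 + 31) = -3*29 = -87)
√(l + P(23)) = √(-87 + (-6 - 1*23² - 16*23)) = √(-87 + (-6 - 1*529 - 368)) = √(-87 + (-6 - 529 - 368)) = √(-87 - 903) = √(-990) = 3*I*√110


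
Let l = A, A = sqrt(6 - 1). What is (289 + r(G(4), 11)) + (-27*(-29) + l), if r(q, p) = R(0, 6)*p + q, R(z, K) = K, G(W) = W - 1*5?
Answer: 1137 + sqrt(5) ≈ 1139.2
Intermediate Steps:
A = sqrt(5) ≈ 2.2361
l = sqrt(5) ≈ 2.2361
G(W) = -5 + W (G(W) = W - 5 = -5 + W)
r(q, p) = q + 6*p (r(q, p) = 6*p + q = q + 6*p)
(289 + r(G(4), 11)) + (-27*(-29) + l) = (289 + ((-5 + 4) + 6*11)) + (-27*(-29) + sqrt(5)) = (289 + (-1 + 66)) + (783 + sqrt(5)) = (289 + 65) + (783 + sqrt(5)) = 354 + (783 + sqrt(5)) = 1137 + sqrt(5)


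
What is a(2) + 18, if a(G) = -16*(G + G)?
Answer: -46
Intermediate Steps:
a(G) = -32*G
a(2) + 18 = -32*2 + 18 = -64 + 18 = -46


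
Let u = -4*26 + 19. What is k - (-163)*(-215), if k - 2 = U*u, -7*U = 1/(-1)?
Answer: -245386/7 ≈ -35055.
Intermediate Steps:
U = 1/7 (U = -1/7/(-1) = -1/7*(-1) = 1/7 ≈ 0.14286)
u = -85 (u = -104 + 19 = -85)
k = -71/7 (k = 2 + (1/7)*(-85) = 2 - 85/7 = -71/7 ≈ -10.143)
k - (-163)*(-215) = -71/7 - (-163)*(-215) = -71/7 - 1*35045 = -71/7 - 35045 = -245386/7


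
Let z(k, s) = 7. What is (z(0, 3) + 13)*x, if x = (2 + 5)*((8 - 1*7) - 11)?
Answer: -1400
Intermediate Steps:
x = -70 (x = 7*((8 - 7) - 11) = 7*(1 - 11) = 7*(-10) = -70)
(z(0, 3) + 13)*x = (7 + 13)*(-70) = 20*(-70) = -1400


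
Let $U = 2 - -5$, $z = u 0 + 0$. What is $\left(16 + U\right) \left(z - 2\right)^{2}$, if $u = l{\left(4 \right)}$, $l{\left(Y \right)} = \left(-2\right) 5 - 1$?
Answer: $92$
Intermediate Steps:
$l{\left(Y \right)} = -11$ ($l{\left(Y \right)} = -10 - 1 = -11$)
$u = -11$
$z = 0$ ($z = \left(-11\right) 0 + 0 = 0 + 0 = 0$)
$U = 7$ ($U = 2 + 5 = 7$)
$\left(16 + U\right) \left(z - 2\right)^{2} = \left(16 + 7\right) \left(0 - 2\right)^{2} = 23 \left(-2\right)^{2} = 23 \cdot 4 = 92$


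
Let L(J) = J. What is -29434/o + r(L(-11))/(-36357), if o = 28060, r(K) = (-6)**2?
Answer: -178523683/170029570 ≈ -1.0500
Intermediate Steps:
r(K) = 36
-29434/o + r(L(-11))/(-36357) = -29434/28060 + 36/(-36357) = -29434*1/28060 + 36*(-1/36357) = -14717/14030 - 12/12119 = -178523683/170029570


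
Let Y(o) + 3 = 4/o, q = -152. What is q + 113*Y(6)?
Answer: -1247/3 ≈ -415.67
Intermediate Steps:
Y(o) = -3 + 4/o
q + 113*Y(6) = -152 + 113*(-3 + 4/6) = -152 + 113*(-3 + 4*(⅙)) = -152 + 113*(-3 + ⅔) = -152 + 113*(-7/3) = -152 - 791/3 = -1247/3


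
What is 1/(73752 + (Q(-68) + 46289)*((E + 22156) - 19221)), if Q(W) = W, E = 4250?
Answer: 1/332171637 ≈ 3.0105e-9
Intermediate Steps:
1/(73752 + (Q(-68) + 46289)*((E + 22156) - 19221)) = 1/(73752 + (-68 + 46289)*((4250 + 22156) - 19221)) = 1/(73752 + 46221*(26406 - 19221)) = 1/(73752 + 46221*7185) = 1/(73752 + 332097885) = 1/332171637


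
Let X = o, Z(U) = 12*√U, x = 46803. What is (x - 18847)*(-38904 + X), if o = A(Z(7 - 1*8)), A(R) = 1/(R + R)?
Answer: -1087600224 - 6989*I/6 ≈ -1.0876e+9 - 1164.8*I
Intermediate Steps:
A(R) = 1/(2*R)
o = -I/24 (o = 1/(2*((12*√(7 - 1*8)))) = 1/(2*((12*√(7 - 8)))) = 1/(2*((12*√(-1)))) = 1/(2*((12*I))) = (-I/12)/2 = -I/24 ≈ -0.041667*I)
X = -I/24 ≈ -0.041667*I
(x - 18847)*(-38904 + X) = (46803 - 18847)*(-38904 - I/24) = 27956*(-38904 - I/24) = -1087600224 - 6989*I/6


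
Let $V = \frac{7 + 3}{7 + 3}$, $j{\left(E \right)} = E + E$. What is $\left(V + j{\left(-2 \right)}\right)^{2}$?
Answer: $9$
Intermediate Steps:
$j{\left(E \right)} = 2 E$
$V = 1$ ($V = \frac{10}{10} = 10 \cdot \frac{1}{10} = 1$)
$\left(V + j{\left(-2 \right)}\right)^{2} = \left(1 + 2 \left(-2\right)\right)^{2} = \left(1 - 4\right)^{2} = \left(-3\right)^{2} = 9$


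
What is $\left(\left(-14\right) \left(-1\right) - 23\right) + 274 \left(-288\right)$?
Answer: $-78921$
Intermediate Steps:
$\left(\left(-14\right) \left(-1\right) - 23\right) + 274 \left(-288\right) = \left(14 - 23\right) - 78912 = -9 - 78912 = -78921$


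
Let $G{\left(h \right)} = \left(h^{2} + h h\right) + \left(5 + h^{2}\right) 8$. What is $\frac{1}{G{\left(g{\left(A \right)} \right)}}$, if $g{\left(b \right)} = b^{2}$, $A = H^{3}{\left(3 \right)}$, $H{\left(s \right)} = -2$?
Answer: $\frac{1}{41000} \approx 2.439 \cdot 10^{-5}$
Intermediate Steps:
$A = -8$ ($A = \left(-2\right)^{3} = -8$)
$G{\left(h \right)} = 40 + 10 h^{2}$ ($G{\left(h \right)} = \left(h^{2} + h^{2}\right) + \left(40 + 8 h^{2}\right) = 2 h^{2} + \left(40 + 8 h^{2}\right) = 40 + 10 h^{2}$)
$\frac{1}{G{\left(g{\left(A \right)} \right)}} = \frac{1}{40 + 10 \left(\left(-8\right)^{2}\right)^{2}} = \frac{1}{40 + 10 \cdot 64^{2}} = \frac{1}{40 + 10 \cdot 4096} = \frac{1}{40 + 40960} = \frac{1}{41000}$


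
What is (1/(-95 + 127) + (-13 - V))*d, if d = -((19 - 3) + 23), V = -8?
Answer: 6201/32 ≈ 193.78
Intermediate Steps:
d = -39 (d = -(16 + 23) = -1*39 = -39)
(1/(-95 + 127) + (-13 - V))*d = (1/(-95 + 127) + (-13 - 1*(-8)))*(-39) = (1/32 + (-13 + 8))*(-39) = (1/32 - 5)*(-39) = -159/32*(-39) = 6201/32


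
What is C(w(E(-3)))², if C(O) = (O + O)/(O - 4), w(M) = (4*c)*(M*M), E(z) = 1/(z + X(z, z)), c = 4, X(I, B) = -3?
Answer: 1/16 ≈ 0.062500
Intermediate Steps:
E(z) = 1/(-3 + z) (E(z) = 1/(z - 3) = 1/(-3 + z))
w(M) = 16*M² (w(M) = (4*4)*(M*M) = 16*M²)
C(O) = 2*O/(-4 + O) (C(O) = (2*O)/(-4 + O) = 2*O/(-4 + O))
C(w(E(-3)))² = (2*(16*(1/(-3 - 3))²)/(-4 + 16*(1/(-3 - 3))²))² = (2*(16*(1/(-6))²)/(-4 + 16*(1/(-6))²))² = (2*(16*(-⅙)²)/(-4 + 16*(-⅙)²))² = (2*(16*(1/36))/(-4 + 16*(1/36)))² = (2*(4/9)/(-4 + 4/9))² = (2*(4/9)/(-32/9))² = (2*(4/9)*(-9/32))² = (-¼)² = 1/16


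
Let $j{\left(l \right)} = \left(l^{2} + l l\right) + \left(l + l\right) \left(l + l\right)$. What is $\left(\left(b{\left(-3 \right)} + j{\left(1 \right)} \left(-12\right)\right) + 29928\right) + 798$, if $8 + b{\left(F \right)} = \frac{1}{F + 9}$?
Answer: $\frac{183877}{6} \approx 30646.0$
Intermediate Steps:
$j{\left(l \right)} = 6 l^{2}$ ($j{\left(l \right)} = \left(l^{2} + l^{2}\right) + 2 l 2 l = 2 l^{2} + 4 l^{2} = 6 l^{2}$)
$b{\left(F \right)} = -8 + \frac{1}{9 + F}$ ($b{\left(F \right)} = -8 + \frac{1}{F + 9} = -8 + \frac{1}{9 + F}$)
$\left(\left(b{\left(-3 \right)} + j{\left(1 \right)} \left(-12\right)\right) + 29928\right) + 798 = \left(\left(\frac{-71 - -24}{9 - 3} + 6 \cdot 1^{2} \left(-12\right)\right) + 29928\right) + 798 = \left(\left(\frac{-71 + 24}{6} + 6 \cdot 1 \left(-12\right)\right) + 29928\right) + 798 = \left(\left(\frac{1}{6} \left(-47\right) + 6 \left(-12\right)\right) + 29928\right) + 798 = \left(\left(- \frac{47}{6} - 72\right) + 29928\right) + 798 = \left(- \frac{479}{6} + 29928\right) + 798 = \frac{179089}{6} + 798 = \frac{183877}{6}$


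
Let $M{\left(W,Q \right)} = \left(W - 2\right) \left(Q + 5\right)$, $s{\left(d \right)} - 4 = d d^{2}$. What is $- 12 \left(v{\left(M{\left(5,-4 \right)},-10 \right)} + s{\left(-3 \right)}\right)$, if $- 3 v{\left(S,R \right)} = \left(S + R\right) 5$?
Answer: $136$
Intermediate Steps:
$s{\left(d \right)} = 4 + d^{3}$ ($s{\left(d \right)} = 4 + d d^{2} = 4 + d^{3}$)
$M{\left(W,Q \right)} = \left(-2 + W\right) \left(5 + Q\right)$
$v{\left(S,R \right)} = - \frac{5 R}{3} - \frac{5 S}{3}$ ($v{\left(S,R \right)} = - \frac{\left(S + R\right) 5}{3} = - \frac{\left(R + S\right) 5}{3} = - \frac{5 R + 5 S}{3} = - \frac{5 R}{3} - \frac{5 S}{3}$)
$- 12 \left(v{\left(M{\left(5,-4 \right)},-10 \right)} + s{\left(-3 \right)}\right) = - 12 \left(\left(\left(- \frac{5}{3}\right) \left(-10\right) - \frac{5 \left(-10 - -8 + 5 \cdot 5 - 20\right)}{3}\right) + \left(4 + \left(-3\right)^{3}\right)\right) = - 12 \left(\left(\frac{50}{3} - \frac{5 \left(-10 + 8 + 25 - 20\right)}{3}\right) + \left(4 - 27\right)\right) = - 12 \left(\left(\frac{50}{3} - 5\right) - 23\right) = - 12 \left(\frac{35}{3} - 23\right) = \left(-12\right) \left(- \frac{34}{3}\right) = 136$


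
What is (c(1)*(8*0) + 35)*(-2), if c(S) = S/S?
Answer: -70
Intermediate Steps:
c(S) = 1
(c(1)*(8*0) + 35)*(-2) = (1*(8*0) + 35)*(-2) = (1*0 + 35)*(-2) = (0 + 35)*(-2) = 35*(-2) = -70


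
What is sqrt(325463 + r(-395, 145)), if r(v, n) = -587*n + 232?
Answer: 2*sqrt(60145) ≈ 490.49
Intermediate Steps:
r(v, n) = 232 - 587*n
sqrt(325463 + r(-395, 145)) = sqrt(325463 + (232 - 587*145)) = sqrt(325463 + (232 - 85115)) = sqrt(325463 - 84883) = sqrt(240580) = 2*sqrt(60145)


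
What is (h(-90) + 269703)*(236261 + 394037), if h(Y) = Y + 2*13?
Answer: 169952922422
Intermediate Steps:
h(Y) = 26 + Y (h(Y) = Y + 26 = 26 + Y)
(h(-90) + 269703)*(236261 + 394037) = ((26 - 90) + 269703)*(236261 + 394037) = (-64 + 269703)*630298 = 269639*630298 = 169952922422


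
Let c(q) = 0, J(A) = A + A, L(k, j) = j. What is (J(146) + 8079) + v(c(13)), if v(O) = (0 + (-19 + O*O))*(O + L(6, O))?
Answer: 8371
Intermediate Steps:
J(A) = 2*A
v(O) = 2*O*(-19 + O²) (v(O) = (0 + (-19 + O*O))*(O + O) = (0 + (-19 + O²))*(2*O) = (-19 + O²)*(2*O) = 2*O*(-19 + O²))
(J(146) + 8079) + v(c(13)) = (2*146 + 8079) + 2*0*(-19 + 0²) = (292 + 8079) + 2*0*(-19 + 0) = 8371 + 2*0*(-19) = 8371 + 0 = 8371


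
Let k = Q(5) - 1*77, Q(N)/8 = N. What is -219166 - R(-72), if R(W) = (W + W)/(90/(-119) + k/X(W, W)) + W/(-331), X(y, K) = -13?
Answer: -234461073986/1070123 ≈ -2.1910e+5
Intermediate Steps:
Q(N) = 8*N
k = -37 (k = 8*5 - 1*77 = 40 - 77 = -37)
R(W) = 1020881*W/1070123 (R(W) = (W + W)/(90/(-119) - 37/(-13)) + W/(-331) = (2*W)/(90*(-1/119) - 37*(-1/13)) + W*(-1/331) = (2*W)/(-90/119 + 37/13) - W/331 = (2*W)/(3233/1547) - W/331 = (2*W)*(1547/3233) - W/331 = 3094*W/3233 - W/331 = 1020881*W/1070123)
-219166 - R(-72) = -219166 - 1020881*(-72)/1070123 = -219166 - 1*(-73503432/1070123) = -219166 + 73503432/1070123 = -234461073986/1070123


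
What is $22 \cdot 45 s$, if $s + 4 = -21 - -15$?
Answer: $-9900$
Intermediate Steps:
$s = -10$ ($s = -4 - 6 = -10$)
$22 \cdot 45 s = 22 \cdot 45 \left(-10\right) = 990 \left(-10\right) = -9900$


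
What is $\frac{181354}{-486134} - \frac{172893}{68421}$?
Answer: $- \frac{16076264616}{5543629069} \approx -2.9$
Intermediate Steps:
$\frac{181354}{-486134} - \frac{172893}{68421} = 181354 \left(- \frac{1}{486134}\right) - \frac{57631}{22807} = - \frac{90677}{243067} - \frac{57631}{22807} = - \frac{16076264616}{5543629069}$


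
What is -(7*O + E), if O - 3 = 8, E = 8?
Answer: -85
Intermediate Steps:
O = 11 (O = 3 + 8 = 11)
-(7*O + E) = -(7*11 + 8) = -(77 + 8) = -1*85 = -85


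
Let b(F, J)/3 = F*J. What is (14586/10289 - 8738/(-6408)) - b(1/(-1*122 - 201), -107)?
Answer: 19032565879/10648003788 ≈ 1.7874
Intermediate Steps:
b(F, J) = 3*F*J (b(F, J) = 3*(F*J) = 3*F*J)
(14586/10289 - 8738/(-6408)) - b(1/(-1*122 - 201), -107) = (14586/10289 - 8738/(-6408)) - 3*(-107)/(-1*122 - 201) = (14586*(1/10289) - 8738*(-1/6408)) - 3*(-107)/(-122 - 201) = (14586/10289 + 4369/3204) - 3*(-107)/(-323) = 91686185/32965956 - 3*(-1)*(-107)/323 = 91686185/32965956 - 1*321/323 = 91686185/32965956 - 321/323 = 19032565879/10648003788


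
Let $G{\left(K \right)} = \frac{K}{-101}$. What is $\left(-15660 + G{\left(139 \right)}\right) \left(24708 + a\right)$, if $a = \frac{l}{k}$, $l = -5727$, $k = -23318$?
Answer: $- \frac{911348544400929}{2355118} \approx -3.8696 \cdot 10^{8}$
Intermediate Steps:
$G{\left(K \right)} = - \frac{K}{101}$ ($G{\left(K \right)} = K \left(- \frac{1}{101}\right) = - \frac{K}{101}$)
$a = \frac{5727}{23318}$ ($a = - \frac{5727}{-23318} = \left(-5727\right) \left(- \frac{1}{23318}\right) = \frac{5727}{23318} \approx 0.2456$)
$\left(-15660 + G{\left(139 \right)}\right) \left(24708 + a\right) = \left(-15660 - \frac{139}{101}\right) \left(24708 + \frac{5727}{23318}\right) = \left(-15660 - \frac{139}{101}\right) \frac{576146871}{23318} = \left(- \frac{1581799}{101}\right) \frac{576146871}{23318} = - \frac{911348544400929}{2355118}$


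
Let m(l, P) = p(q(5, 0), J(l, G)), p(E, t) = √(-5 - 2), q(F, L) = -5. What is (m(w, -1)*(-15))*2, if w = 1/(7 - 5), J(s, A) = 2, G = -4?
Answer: -30*I*√7 ≈ -79.373*I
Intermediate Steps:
w = ½ (w = 1/2 = ½ ≈ 0.50000)
p(E, t) = I*√7 (p(E, t) = √(-7) = I*√7)
m(l, P) = I*√7
(m(w, -1)*(-15))*2 = ((I*√7)*(-15))*2 = -15*I*√7*2 = -30*I*√7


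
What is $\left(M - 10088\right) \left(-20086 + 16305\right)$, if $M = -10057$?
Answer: $76168245$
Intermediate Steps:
$\left(M - 10088\right) \left(-20086 + 16305\right) = \left(-10057 - 10088\right) \left(-20086 + 16305\right) = \left(-20145\right) \left(-3781\right) = 76168245$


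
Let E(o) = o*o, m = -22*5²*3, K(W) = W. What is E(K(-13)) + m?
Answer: -1481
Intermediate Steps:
m = -1650 (m = -22*25*3 = -550*3 = -1650)
E(o) = o²
E(K(-13)) + m = (-13)² - 1650 = 169 - 1650 = -1481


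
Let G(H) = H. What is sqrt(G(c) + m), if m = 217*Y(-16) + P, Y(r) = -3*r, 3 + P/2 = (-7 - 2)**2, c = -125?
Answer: sqrt(10447) ≈ 102.21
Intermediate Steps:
P = 156 (P = -6 + 2*(-7 - 2)**2 = -6 + 2*(-9)**2 = -6 + 2*81 = -6 + 162 = 156)
m = 10572 (m = 217*(-3*(-16)) + 156 = 217*48 + 156 = 10416 + 156 = 10572)
sqrt(G(c) + m) = sqrt(-125 + 10572) = sqrt(10447)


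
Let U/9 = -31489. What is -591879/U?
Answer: 197293/94467 ≈ 2.0885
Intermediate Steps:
U = -283401 (U = 9*(-31489) = -283401)
-591879/U = -591879/(-283401) = -591879*(-1/283401) = 197293/94467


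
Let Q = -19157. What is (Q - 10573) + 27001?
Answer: -2729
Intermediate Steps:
(Q - 10573) + 27001 = (-19157 - 10573) + 27001 = -29730 + 27001 = -2729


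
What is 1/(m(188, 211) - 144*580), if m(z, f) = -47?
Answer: -1/83567 ≈ -1.1966e-5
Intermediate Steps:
1/(m(188, 211) - 144*580) = 1/(-47 - 144*580) = 1/(-47 - 83520) = 1/(-83567) = -1/83567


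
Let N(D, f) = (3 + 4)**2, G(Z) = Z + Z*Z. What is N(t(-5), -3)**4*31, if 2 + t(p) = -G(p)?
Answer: 178708831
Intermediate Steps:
G(Z) = Z + Z**2
t(p) = -2 - p*(1 + p)
N(D, f) = 49 (N(D, f) = 7**2 = 49)
N(t(-5), -3)**4*31 = 49**4*31 = 5764801*31 = 178708831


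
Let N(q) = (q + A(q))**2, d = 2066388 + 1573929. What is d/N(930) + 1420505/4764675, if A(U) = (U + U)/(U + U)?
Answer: 3715233147256/825966893535 ≈ 4.4980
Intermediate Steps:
d = 3640317
A(U) = 1 (A(U) = (2*U)/((2*U)) = (2*U)*(1/(2*U)) = 1)
N(q) = (1 + q)**2 (N(q) = (q + 1)**2 = (1 + q)**2)
d/N(930) + 1420505/4764675 = 3640317/((1 + 930)**2) + 1420505/4764675 = 3640317/(931**2) + 1420505*(1/4764675) = 3640317/866761 + 284101/952935 = 3715233147256/825966893535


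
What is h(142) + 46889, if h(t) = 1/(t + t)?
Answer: 13316477/284 ≈ 46889.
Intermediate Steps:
h(t) = 1/(2*t)
h(142) + 46889 = (½)/142 + 46889 = (½)*(1/142) + 46889 = 1/284 + 46889 = 13316477/284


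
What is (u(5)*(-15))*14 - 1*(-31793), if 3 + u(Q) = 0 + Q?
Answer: 31373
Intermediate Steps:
u(Q) = -3 + Q (u(Q) = -3 + (0 + Q) = -3 + Q)
(u(5)*(-15))*14 - 1*(-31793) = ((-3 + 5)*(-15))*14 - 1*(-31793) = (2*(-15))*14 + 31793 = -30*14 + 31793 = -420 + 31793 = 31373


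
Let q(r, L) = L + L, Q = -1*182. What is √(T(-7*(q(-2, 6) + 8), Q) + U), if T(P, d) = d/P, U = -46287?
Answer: I*√4628570/10 ≈ 215.14*I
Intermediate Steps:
Q = -182
q(r, L) = 2*L
√(T(-7*(q(-2, 6) + 8), Q) + U) = √(-182*(-1/(7*(2*6 + 8))) - 46287) = √(-182*(-1/(7*(12 + 8))) - 46287) = √(-182/((-7*20)) - 46287) = √(-182/(-140) - 46287) = √(-182*(-1/140) - 46287) = √(13/10 - 46287) = √(-462857/10) = I*√4628570/10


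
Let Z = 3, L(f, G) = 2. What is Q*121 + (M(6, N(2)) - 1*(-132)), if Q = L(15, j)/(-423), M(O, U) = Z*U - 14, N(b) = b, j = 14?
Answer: 52210/423 ≈ 123.43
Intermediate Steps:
M(O, U) = -14 + 3*U (M(O, U) = 3*U - 14 = -14 + 3*U)
Q = -2/423 (Q = 2/(-423) = 2*(-1/423) = -2/423 ≈ -0.0047281)
Q*121 + (M(6, N(2)) - 1*(-132)) = -2/423*121 + ((-14 + 3*2) - 1*(-132)) = -242/423 + ((-14 + 6) + 132) = -242/423 + (-8 + 132) = -242/423 + 124 = 52210/423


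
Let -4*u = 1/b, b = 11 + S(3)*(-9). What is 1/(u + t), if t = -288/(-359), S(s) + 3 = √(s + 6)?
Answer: 15796/12313 ≈ 1.2829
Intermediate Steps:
S(s) = -3 + √(6 + s) (S(s) = -3 + √(s + 6) = -3 + √(6 + s))
b = 11 (b = 11 + (-3 + √(6 + 3))*(-9) = 11 + (-3 + √9)*(-9) = 11 + (-3 + 3)*(-9) = 11 + 0*(-9) = 11 + 0 = 11)
t = 288/359 (t = -288*(-1/359) = 288/359 ≈ 0.80223)
u = -1/44 (u = -¼/11 = -¼*1/11 = -1/44 ≈ -0.022727)
1/(u + t) = 1/(-1/44 + 288/359) = 1/(12313/15796) = 15796/12313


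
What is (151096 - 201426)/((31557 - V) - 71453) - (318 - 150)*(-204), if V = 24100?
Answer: 1096660621/31998 ≈ 34273.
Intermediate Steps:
(151096 - 201426)/((31557 - V) - 71453) - (318 - 150)*(-204) = (151096 - 201426)/((31557 - 1*24100) - 71453) - (318 - 150)*(-204) = -50330/((31557 - 24100) - 71453) - 168*(-204) = -50330/(7457 - 71453) - 1*(-34272) = -50330/(-63996) + 34272 = -50330*(-1/63996) + 34272 = 25165/31998 + 34272 = 1096660621/31998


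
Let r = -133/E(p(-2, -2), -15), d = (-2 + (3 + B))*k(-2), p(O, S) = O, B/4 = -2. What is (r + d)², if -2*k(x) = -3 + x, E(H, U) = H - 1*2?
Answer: 3969/16 ≈ 248.06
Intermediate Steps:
B = -8 (B = 4*(-2) = -8)
E(H, U) = -2 + H (E(H, U) = H - 2 = -2 + H)
k(x) = 3/2 - x/2 (k(x) = -(-3 + x)/2 = 3/2 - x/2)
d = -35/2 (d = (-2 + (3 - 8))*(3/2 - ½*(-2)) = (-2 - 5)*(3/2 + 1) = -7*5/2 = -35/2 ≈ -17.500)
r = 133/4 (r = -133/(-2 - 2) = -133/(-4) = -133*(-¼) = 133/4 ≈ 33.250)
(r + d)² = (133/4 - 35/2)² = (63/4)² = 3969/16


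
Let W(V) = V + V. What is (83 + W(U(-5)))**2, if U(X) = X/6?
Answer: 59536/9 ≈ 6615.1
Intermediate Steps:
U(X) = X/6 (U(X) = X*(1/6) = X/6)
W(V) = 2*V
(83 + W(U(-5)))**2 = (83 + 2*((1/6)*(-5)))**2 = (83 + 2*(-5/6))**2 = (83 - 5/3)**2 = (244/3)**2 = 59536/9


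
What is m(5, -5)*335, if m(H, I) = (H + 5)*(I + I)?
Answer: -33500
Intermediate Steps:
m(H, I) = 2*I*(5 + H) (m(H, I) = (5 + H)*(2*I) = 2*I*(5 + H))
m(5, -5)*335 = (2*(-5)*(5 + 5))*335 = (2*(-5)*10)*335 = -100*335 = -33500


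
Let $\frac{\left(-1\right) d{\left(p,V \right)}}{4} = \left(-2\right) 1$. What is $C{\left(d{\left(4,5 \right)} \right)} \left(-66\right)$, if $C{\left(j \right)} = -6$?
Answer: $396$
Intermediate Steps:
$d{\left(p,V \right)} = 8$ ($d{\left(p,V \right)} = - 4 \left(\left(-2\right) 1\right) = \left(-4\right) \left(-2\right) = 8$)
$C{\left(d{\left(4,5 \right)} \right)} \left(-66\right) = \left(-6\right) \left(-66\right) = 396$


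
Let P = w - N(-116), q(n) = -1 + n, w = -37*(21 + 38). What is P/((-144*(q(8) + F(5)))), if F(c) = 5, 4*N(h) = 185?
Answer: 8917/6912 ≈ 1.2901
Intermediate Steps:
N(h) = 185/4 (N(h) = (¼)*185 = 185/4)
w = -2183 (w = -37*59 = -2183)
P = -8917/4 (P = -2183 - 1*185/4 = -2183 - 185/4 = -8917/4 ≈ -2229.3)
P/((-144*(q(8) + F(5)))) = -8917*(-1/(144*((-1 + 8) + 5)))/4 = -8917*(-1/(144*(7 + 5)))/4 = -8917/(4*((-144*12))) = -8917/4/(-1728) = -8917/4*(-1/1728) = 8917/6912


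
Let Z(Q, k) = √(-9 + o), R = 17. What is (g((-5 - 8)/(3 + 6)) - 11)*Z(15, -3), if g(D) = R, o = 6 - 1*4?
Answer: 6*I*√7 ≈ 15.875*I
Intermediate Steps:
o = 2 (o = 6 - 4 = 2)
g(D) = 17
Z(Q, k) = I*√7 (Z(Q, k) = √(-9 + 2) = √(-7) = I*√7)
(g((-5 - 8)/(3 + 6)) - 11)*Z(15, -3) = (17 - 11)*(I*√7) = 6*(I*√7) = 6*I*√7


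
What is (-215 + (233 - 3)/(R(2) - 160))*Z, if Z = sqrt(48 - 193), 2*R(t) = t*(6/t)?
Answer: -33985*I*sqrt(145)/157 ≈ -2606.6*I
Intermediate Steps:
R(t) = 3 (R(t) = (t*(6/t))/2 = (1/2)*6 = 3)
Z = I*sqrt(145) (Z = sqrt(-145) = I*sqrt(145) ≈ 12.042*I)
(-215 + (233 - 3)/(R(2) - 160))*Z = (-215 + (233 - 3)/(3 - 160))*(I*sqrt(145)) = (-215 + 230/(-157))*(I*sqrt(145)) = (-215 + 230*(-1/157))*(I*sqrt(145)) = (-215 - 230/157)*(I*sqrt(145)) = -33985*I*sqrt(145)/157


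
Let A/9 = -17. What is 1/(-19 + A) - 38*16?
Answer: -104577/172 ≈ -608.01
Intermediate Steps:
A = -153 (A = 9*(-17) = -153)
1/(-19 + A) - 38*16 = 1/(-19 - 153) - 38*16 = 1/(-172) - 608 = -1/172 - 608 = -104577/172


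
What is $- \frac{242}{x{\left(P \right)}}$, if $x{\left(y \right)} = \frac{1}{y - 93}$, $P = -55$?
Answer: $35816$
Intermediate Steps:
$x{\left(y \right)} = \frac{1}{-93 + y}$
$- \frac{242}{x{\left(P \right)}} = - \frac{242}{\frac{1}{-93 - 55}} = - \frac{242}{\frac{1}{-148}} = - \frac{242}{- \frac{1}{148}} = \left(-242\right) \left(-148\right) = 35816$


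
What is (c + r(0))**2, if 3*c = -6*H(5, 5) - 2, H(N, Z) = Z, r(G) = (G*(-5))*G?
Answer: 1024/9 ≈ 113.78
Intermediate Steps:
r(G) = -5*G**2 (r(G) = (-5*G)*G = -5*G**2)
c = -32/3 (c = (-6*5 - 2)/3 = (-30 - 2)/3 = (1/3)*(-32) = -32/3 ≈ -10.667)
(c + r(0))**2 = (-32/3 - 5*0**2)**2 = (-32/3 - 5*0)**2 = (-32/3 + 0)**2 = (-32/3)**2 = 1024/9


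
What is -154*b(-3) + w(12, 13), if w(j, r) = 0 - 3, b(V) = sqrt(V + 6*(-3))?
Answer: -3 - 154*I*sqrt(21) ≈ -3.0 - 705.72*I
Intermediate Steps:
b(V) = sqrt(-18 + V) (b(V) = sqrt(V - 18) = sqrt(-18 + V))
w(j, r) = -3
-154*b(-3) + w(12, 13) = -154*sqrt(-18 - 3) - 3 = -154*I*sqrt(21) - 3 = -3 - 154*I*sqrt(21)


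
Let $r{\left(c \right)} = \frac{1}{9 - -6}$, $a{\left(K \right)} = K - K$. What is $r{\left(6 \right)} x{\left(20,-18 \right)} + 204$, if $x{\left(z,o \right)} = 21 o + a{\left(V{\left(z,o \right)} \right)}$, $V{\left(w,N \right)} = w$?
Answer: $\frac{894}{5} \approx 178.8$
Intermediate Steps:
$a{\left(K \right)} = 0$
$x{\left(z,o \right)} = 21 o$ ($x{\left(z,o \right)} = 21 o + 0 = 21 o$)
$r{\left(c \right)} = \frac{1}{15}$ ($r{\left(c \right)} = \frac{1}{9 + 6} = \frac{1}{15}$)
$r{\left(6 \right)} x{\left(20,-18 \right)} + 204 = \frac{21 \left(-18\right)}{15} + 204 = \frac{1}{15} \left(-378\right) + 204 = - \frac{126}{5} + 204 = \frac{894}{5}$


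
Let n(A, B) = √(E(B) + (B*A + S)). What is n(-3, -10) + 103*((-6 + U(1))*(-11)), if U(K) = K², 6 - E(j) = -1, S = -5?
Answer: 5665 + 4*√2 ≈ 5670.7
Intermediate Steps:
E(j) = 7 (E(j) = 6 - 1*(-1) = 6 + 1 = 7)
n(A, B) = √(2 + A*B) (n(A, B) = √(7 + (B*A - 5)) = √(7 + (A*B - 5)) = √(7 + (-5 + A*B)) = √(2 + A*B))
n(-3, -10) + 103*((-6 + U(1))*(-11)) = √(2 - 3*(-10)) + 103*((-6 + 1²)*(-11)) = √(2 + 30) + 103*((-6 + 1)*(-11)) = √32 + 103*(-5*(-11)) = 4*√2 + 103*55 = 4*√2 + 5665 = 5665 + 4*√2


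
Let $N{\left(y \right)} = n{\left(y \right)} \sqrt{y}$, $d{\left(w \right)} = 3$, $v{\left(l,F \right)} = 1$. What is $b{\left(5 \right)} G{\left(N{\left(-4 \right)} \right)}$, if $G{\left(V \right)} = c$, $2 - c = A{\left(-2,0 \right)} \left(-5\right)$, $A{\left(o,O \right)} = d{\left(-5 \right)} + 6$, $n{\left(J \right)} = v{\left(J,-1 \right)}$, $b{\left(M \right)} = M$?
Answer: $235$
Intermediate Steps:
$n{\left(J \right)} = 1$
$A{\left(o,O \right)} = 9$ ($A{\left(o,O \right)} = 3 + 6 = 9$)
$N{\left(y \right)} = \sqrt{y}$ ($N{\left(y \right)} = 1 \sqrt{y} = \sqrt{y}$)
$c = 47$ ($c = 2 - 9 \left(-5\right) = 2 - -45 = 2 + 45 = 47$)
$G{\left(V \right)} = 47$
$b{\left(5 \right)} G{\left(N{\left(-4 \right)} \right)} = 5 \cdot 47 = 235$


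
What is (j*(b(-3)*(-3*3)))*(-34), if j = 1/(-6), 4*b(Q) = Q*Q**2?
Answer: 1377/4 ≈ 344.25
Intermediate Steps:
b(Q) = Q**3/4 (b(Q) = (Q*Q**2)/4 = Q**3/4)
j = -1/6 ≈ -0.16667
(j*(b(-3)*(-3*3)))*(-34) = -(1/4)*(-3)**3*(-3*3)/6*(-34) = -(1/4)*(-27)*(-9)/6*(-34) = -(-9)*(-9)/8*(-34) = -1/6*243/4*(-34) = -81/8*(-34) = 1377/4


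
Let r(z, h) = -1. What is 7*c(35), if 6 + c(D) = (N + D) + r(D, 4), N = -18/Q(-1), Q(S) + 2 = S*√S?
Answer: 1232/5 - 126*I/5 ≈ 246.4 - 25.2*I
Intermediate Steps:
Q(S) = -2 + S^(3/2) (Q(S) = -2 + S*√S = -2 + S^(3/2))
N = -18*(-2 + I)/5 (N = -18/(-2 + (-1)^(3/2)) = -18*(-2 + I)/5 ≈ 7.2 - 3.6*I)
c(D) = ⅕ + D - 18*I/5 (c(D) = -6 + (((36/5 - 18*I/5) + D) - 1) = -6 + ((36/5 + D - 18*I/5) - 1) = -6 + (31/5 + D - 18*I/5) = ⅕ + D - 18*I/5)
7*c(35) = 7*(⅕ + 35 - 18*I/5) = 7*(176/5 - 18*I/5) = 1232/5 - 126*I/5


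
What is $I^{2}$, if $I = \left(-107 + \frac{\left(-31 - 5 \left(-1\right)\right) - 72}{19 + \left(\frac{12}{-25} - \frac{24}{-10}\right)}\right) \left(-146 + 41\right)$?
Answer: $\frac{37615590254025}{273529} \approx 1.3752 \cdot 10^{8}$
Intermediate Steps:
$I = \frac{6133155}{523}$ ($I = \left(-107 + \frac{\left(-31 - -5\right) - 72}{19 + \left(12 \left(- \frac{1}{25}\right) - - \frac{12}{5}\right)}\right) \left(-105\right) = \left(-107 + \frac{\left(-31 + 5\right) - 72}{19 + \left(- \frac{12}{25} + \frac{12}{5}\right)}\right) \left(-105\right) = \left(-107 + \frac{-26 - 72}{19 + \frac{48}{25}}\right) \left(-105\right) = \left(-107 - \frac{98}{\frac{523}{25}}\right) \left(-105\right) = \left(-107 - \frac{2450}{523}\right) \left(-105\right) = \left(- \frac{58411}{523}\right) \left(-105\right) = \frac{6133155}{523} \approx 11727.0$)
$I^{2} = \left(\frac{6133155}{523}\right)^{2} = \frac{37615590254025}{273529}$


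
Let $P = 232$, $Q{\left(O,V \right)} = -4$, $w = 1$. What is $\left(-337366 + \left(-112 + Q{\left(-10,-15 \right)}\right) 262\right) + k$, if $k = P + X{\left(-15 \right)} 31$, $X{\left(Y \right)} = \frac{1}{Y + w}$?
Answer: $- \frac{5145395}{14} \approx -3.6753 \cdot 10^{5}$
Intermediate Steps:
$X{\left(Y \right)} = \frac{1}{1 + Y}$ ($X{\left(Y \right)} = \frac{1}{Y + 1} = \frac{1}{1 + Y}$)
$k = \frac{3217}{14}$ ($k = 232 + \frac{1}{1 - 15} \cdot 31 = 232 + \frac{1}{-14} \cdot 31 = 232 - \frac{31}{14} = \frac{3217}{14} \approx 229.79$)
$\left(-337366 + \left(-112 + Q{\left(-10,-15 \right)}\right) 262\right) + k = \left(-337366 + \left(-112 - 4\right) 262\right) + \frac{3217}{14} = \left(-337366 - 30392\right) + \frac{3217}{14} = -367758 + \frac{3217}{14} = - \frac{5145395}{14}$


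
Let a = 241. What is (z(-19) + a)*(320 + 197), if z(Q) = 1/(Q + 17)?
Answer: 248677/2 ≈ 1.2434e+5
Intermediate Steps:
z(Q) = 1/(17 + Q)
(z(-19) + a)*(320 + 197) = (1/(17 - 19) + 241)*(320 + 197) = (1/(-2) + 241)*517 = (-1/2 + 241)*517 = (481/2)*517 = 248677/2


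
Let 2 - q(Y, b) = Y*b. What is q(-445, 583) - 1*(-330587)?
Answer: 590024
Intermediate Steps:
q(Y, b) = 2 - Y*b
q(-445, 583) - 1*(-330587) = (2 - 1*(-445)*583) - 1*(-330587) = (2 + 259435) + 330587 = 259437 + 330587 = 590024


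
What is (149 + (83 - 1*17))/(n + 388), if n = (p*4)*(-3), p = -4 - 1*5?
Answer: 215/496 ≈ 0.43347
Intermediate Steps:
p = -9 (p = -4 - 5 = -9)
n = 108 (n = -9*4*(-3) = -36*(-3) = 108)
(149 + (83 - 1*17))/(n + 388) = (149 + (83 - 1*17))/(108 + 388) = (149 + (83 - 17))/496 = (149 + 66)*(1/496) = 215*(1/496) = 215/496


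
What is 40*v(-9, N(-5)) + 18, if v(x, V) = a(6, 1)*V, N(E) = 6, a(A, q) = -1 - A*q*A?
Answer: -8862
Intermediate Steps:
a(A, q) = -1 - q*A**2
v(x, V) = -37*V (v(x, V) = (-1 - 1*1*6**2)*V = (-1 - 1*1*36)*V = (-1 - 36)*V = -37*V)
40*v(-9, N(-5)) + 18 = 40*(-37*6) + 18 = 40*(-222) + 18 = -8880 + 18 = -8862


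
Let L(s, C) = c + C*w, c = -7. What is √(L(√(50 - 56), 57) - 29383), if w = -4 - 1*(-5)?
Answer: I*√29333 ≈ 171.27*I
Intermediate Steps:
w = 1 (w = -4 + 5 = 1)
L(s, C) = -7 + C (L(s, C) = -7 + C*1 = -7 + C)
√(L(√(50 - 56), 57) - 29383) = √((-7 + 57) - 29383) = √(50 - 29383) = √(-29333) = I*√29333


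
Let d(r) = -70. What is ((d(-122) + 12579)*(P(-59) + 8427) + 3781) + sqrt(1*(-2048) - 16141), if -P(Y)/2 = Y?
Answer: 106893186 + 3*I*sqrt(2021) ≈ 1.0689e+8 + 134.87*I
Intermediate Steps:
P(Y) = -2*Y
((d(-122) + 12579)*(P(-59) + 8427) + 3781) + sqrt(1*(-2048) - 16141) = ((-70 + 12579)*(-2*(-59) + 8427) + 3781) + sqrt(1*(-2048) - 16141) = (12509*(118 + 8427) + 3781) + sqrt(-2048 - 16141) = (12509*8545 + 3781) + sqrt(-18189) = (106889405 + 3781) + 3*I*sqrt(2021) = 106893186 + 3*I*sqrt(2021)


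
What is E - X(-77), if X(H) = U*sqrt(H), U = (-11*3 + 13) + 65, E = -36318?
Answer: -36318 - 45*I*sqrt(77) ≈ -36318.0 - 394.87*I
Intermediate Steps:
U = 45 (U = (-33 + 13) + 65 = -20 + 65 = 45)
X(H) = 45*sqrt(H)
E - X(-77) = -36318 - 45*sqrt(-77) = -36318 - 45*I*sqrt(77)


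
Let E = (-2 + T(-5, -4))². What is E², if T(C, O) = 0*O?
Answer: 16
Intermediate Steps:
T(C, O) = 0
E = 4 (E = (-2 + 0)² = (-2)² = 4)
E² = 4² = 16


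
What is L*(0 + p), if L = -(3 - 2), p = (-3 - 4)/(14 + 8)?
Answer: 7/22 ≈ 0.31818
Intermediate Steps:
p = -7/22 ≈ -0.31818
L = -1 (L = -1*1 = -1)
L*(0 + p) = -(0 - 7/22) = -1*(-7/22) = 7/22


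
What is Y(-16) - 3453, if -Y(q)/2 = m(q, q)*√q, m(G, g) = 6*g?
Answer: -3453 + 768*I ≈ -3453.0 + 768.0*I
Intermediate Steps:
Y(q) = -12*q^(3/2) (Y(q) = -2*6*q*√q = -12*q^(3/2))
Y(-16) - 3453 = -(-768)*I - 3453 = 768*I - 3453 = -3453 + 768*I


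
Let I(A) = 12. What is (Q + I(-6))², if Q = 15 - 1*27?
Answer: 0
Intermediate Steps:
Q = -12 (Q = 15 - 27 = -12)
(Q + I(-6))² = (-12 + 12)² = 0² = 0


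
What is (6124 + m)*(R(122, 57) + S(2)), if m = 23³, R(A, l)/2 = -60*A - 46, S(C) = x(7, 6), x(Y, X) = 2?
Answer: -269426430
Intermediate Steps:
S(C) = 2
R(A, l) = -92 - 120*A (R(A, l) = 2*(-60*A - 46) = 2*(-46 - 60*A) = -92 - 120*A)
m = 12167
(6124 + m)*(R(122, 57) + S(2)) = (6124 + 12167)*((-92 - 120*122) + 2) = 18291*((-92 - 14640) + 2) = 18291*(-14732 + 2) = 18291*(-14730) = -269426430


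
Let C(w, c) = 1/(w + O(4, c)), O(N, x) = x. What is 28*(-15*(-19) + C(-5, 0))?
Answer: 39872/5 ≈ 7974.4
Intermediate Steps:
C(w, c) = 1/(c + w) (C(w, c) = 1/(w + c) = 1/(c + w))
28*(-15*(-19) + C(-5, 0)) = 28*(-15*(-19) + 1/(0 - 5)) = 28*(285 + 1/(-5)) = 28*(285 - 1/5) = 28*(1424/5) = 39872/5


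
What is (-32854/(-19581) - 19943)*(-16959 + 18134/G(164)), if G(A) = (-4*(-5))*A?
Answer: 10856536615710097/32112840 ≈ 3.3807e+8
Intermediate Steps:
G(A) = 20*A
(-32854/(-19581) - 19943)*(-16959 + 18134/G(164)) = (-32854/(-19581) - 19943)*(-16959 + 18134/((20*164))) = (-32854*(-1/19581) - 19943)*(-16959 + 18134/3280) = (32854/19581 - 19943)*(-16959 + 18134*(1/3280)) = -390471029*(-16959 + 9067/1640)/19581 = -390471029/19581*(-27803693/1640) = 10856536615710097/32112840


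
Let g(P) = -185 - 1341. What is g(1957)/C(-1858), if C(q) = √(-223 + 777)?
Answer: -763*√554/277 ≈ -64.833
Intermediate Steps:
g(P) = -1526
C(q) = √554
g(1957)/C(-1858) = -1526*√554/554 = -763*√554/277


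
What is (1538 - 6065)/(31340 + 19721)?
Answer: -4527/51061 ≈ -0.088659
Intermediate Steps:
(1538 - 6065)/(31340 + 19721) = -4527/51061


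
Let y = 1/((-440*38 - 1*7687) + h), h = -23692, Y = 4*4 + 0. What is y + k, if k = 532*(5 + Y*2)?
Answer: 946780715/48099 ≈ 19684.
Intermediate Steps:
Y = 16 (Y = 16 + 0 = 16)
k = 19684 (k = 532*(5 + 16*2) = 532*(5 + 32) = 532*37 = 19684)
y = -1/48099 (y = 1/((-440*38 - 1*7687) - 23692) = 1/((-16720 - 7687) - 23692) = 1/(-24407 - 23692) = 1/(-48099) = -1/48099 ≈ -2.0790e-5)
y + k = -1/48099 + 19684 = 946780715/48099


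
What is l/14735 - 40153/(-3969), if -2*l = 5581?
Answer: 165879703/16709490 ≈ 9.9273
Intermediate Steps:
l = -5581/2 (l = -½*5581 = -5581/2 ≈ -2790.5)
l/14735 - 40153/(-3969) = -5581/2/14735 - 40153/(-3969) = -5581/2*1/14735 - 40153*(-1/3969) = -5581/29470 + 40153/3969 = 165879703/16709490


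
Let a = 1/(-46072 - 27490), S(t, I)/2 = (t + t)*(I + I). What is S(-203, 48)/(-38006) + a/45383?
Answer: 130119982433093/63440836066738 ≈ 2.0510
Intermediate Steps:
S(t, I) = 8*I*t (S(t, I) = 2*((t + t)*(I + I)) = 2*((2*t)*(2*I)) = 2*(4*I*t) = 8*I*t)
a = -1/73562 (a = 1/(-73562) = -1/73562 ≈ -1.3594e-5)
S(-203, 48)/(-38006) + a/45383 = (8*48*(-203))/(-38006) - 1/73562/45383 = -77952*(-1/38006) - 1/73562*1/45383 = 38976/19003 - 1/3338464246 = 130119982433093/63440836066738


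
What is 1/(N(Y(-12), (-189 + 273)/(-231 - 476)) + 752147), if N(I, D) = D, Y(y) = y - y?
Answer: 101/75966835 ≈ 1.3295e-6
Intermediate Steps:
Y(y) = 0
1/(N(Y(-12), (-189 + 273)/(-231 - 476)) + 752147) = 1/((-189 + 273)/(-231 - 476) + 752147) = 1/(84/(-707) + 752147) = 1/(84*(-1/707) + 752147) = 1/(-12/101 + 752147) = 1/(75966835/101) = 101/75966835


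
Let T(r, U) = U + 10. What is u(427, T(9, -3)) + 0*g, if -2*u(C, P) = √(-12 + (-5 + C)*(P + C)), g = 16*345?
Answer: -2*√11446 ≈ -213.97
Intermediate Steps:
g = 5520
T(r, U) = 10 + U
u(C, P) = -√(-12 + (-5 + C)*(C + P))/2 (u(C, P) = -√(-12 + (-5 + C)*(P + C))/2 = -√(-12 + (-5 + C)*(C + P))/2)
u(427, T(9, -3)) + 0*g = -√(-12 + 427² - 5*427 - 5*(10 - 3) + 427*(10 - 3))/2 + 0*5520 = -√(-12 + 182329 - 2135 - 5*7 + 427*7)/2 + 0 = -√(-12 + 182329 - 2135 - 35 + 2989)/2 + 0 = -2*√11446 + 0 = -2*√11446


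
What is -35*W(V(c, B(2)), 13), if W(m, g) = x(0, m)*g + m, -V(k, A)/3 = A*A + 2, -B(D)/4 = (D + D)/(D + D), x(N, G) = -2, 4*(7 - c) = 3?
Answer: 2800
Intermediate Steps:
c = 25/4 (c = 7 - ¼*3 = 7 - ¾ = 25/4 ≈ 6.2500)
B(D) = -4 (B(D) = -4*(D + D)/(D + D) = -4*2*D/(2*D) = -4*2*D*1/(2*D) = -4*1 = -4)
V(k, A) = -6 - 3*A² (V(k, A) = -3*(A*A + 2) = -3*(A² + 2) = -3*(2 + A²) = -6 - 3*A²)
W(m, g) = m - 2*g (W(m, g) = -2*g + m = m - 2*g)
-35*W(V(c, B(2)), 13) = -35*((-6 - 3*(-4)²) - 2*13) = -35*((-6 - 3*16) - 26) = -35*((-6 - 48) - 26) = -35*(-54 - 26) = -35*(-80) = 2800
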